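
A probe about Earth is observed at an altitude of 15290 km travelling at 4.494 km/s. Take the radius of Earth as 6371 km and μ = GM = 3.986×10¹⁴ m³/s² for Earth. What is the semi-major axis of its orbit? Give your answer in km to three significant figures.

a ≈ 24000 km

r = 6371 + 15290 = 21661 km = 2.166×10⁷ m.
Vis-viva rearranged: 1/a = 2/r − v²/μ = 9.233×10⁻⁸ − 5.067×10⁻⁸ = 4.166×10⁻⁸ m⁻¹.
a = 2.400×10⁷ m = 24001 km.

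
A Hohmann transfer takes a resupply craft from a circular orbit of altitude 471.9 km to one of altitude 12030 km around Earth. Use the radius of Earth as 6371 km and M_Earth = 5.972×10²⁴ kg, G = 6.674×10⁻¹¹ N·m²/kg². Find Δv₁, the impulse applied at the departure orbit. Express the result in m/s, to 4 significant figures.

μ = GM = 6.674×10⁻¹¹ × 5.972×10²⁴ = 3.986×10¹⁴ m³/s².
r₁ = 6371 + 471.9 = 6842.9 km = 6.8429×10⁶ m.
r₂ = 6371 + 12030 = 18401 km = 1.8401×10⁷ m.
Transfer ellipse a_t = (r₁ + r₂)/2 = 1.262×10⁷ m.
At r₁: circular v_c1 = √(μ/r₁) = 7632 m/s; transfer-perigee v_p = √[μ(2/r₁ − 1/a_t)] = 9215 m/s.
Δv₁ = v_p − v_c1 = 1583 m/s.

Δv ≈ 1583 m/s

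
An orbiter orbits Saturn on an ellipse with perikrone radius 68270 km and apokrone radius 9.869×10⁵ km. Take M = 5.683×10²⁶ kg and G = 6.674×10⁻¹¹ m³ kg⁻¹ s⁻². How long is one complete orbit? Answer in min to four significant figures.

T ≈ 6516 min

μ = GM = 6.674×10⁻¹¹ × 5.683×10²⁶ = 3.793×10¹⁶ m³/s².
Semi-major axis a = (r_p + r_a)/2 = (68270 + 9.8690×10⁵)/2 = 5.2758×10⁵ km = 5.276×10⁸ m.
By Kepler's third law T = 2π√(a³/μ) = 2π × 6.222×10⁴ = 3.910×10⁵ s.
= 6516 min.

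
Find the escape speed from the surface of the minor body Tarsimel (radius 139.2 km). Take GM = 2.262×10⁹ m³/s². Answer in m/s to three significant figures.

r = R = 1.392×10⁵ m.
Escape speed v_esc = √(2μ/r) = √(2 × 2.262×10⁹ / 1.392×10⁵) = √(3.250×10⁴) = 180.3 m/s.

v_esc ≈ 180 m/s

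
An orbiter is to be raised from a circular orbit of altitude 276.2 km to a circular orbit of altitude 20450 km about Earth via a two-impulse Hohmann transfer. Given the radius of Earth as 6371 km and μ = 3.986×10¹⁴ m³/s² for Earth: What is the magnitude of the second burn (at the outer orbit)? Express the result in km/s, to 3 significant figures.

Δv ≈ 1.43 km/s

r₁ = 6371 + 276.2 = 6647.2 km = 6.6472×10⁶ m.
r₂ = 6371 + 20450 = 26821 km = 2.6821×10⁷ m.
Transfer ellipse a_t = (r₁ + r₂)/2 = 1.673×10⁷ m.
At r₁: circular v_c1 = √(μ/r₁) = 7744 m/s; transfer-perigee v_p = √[μ(2/r₁ − 1/a_t)] = 9804 m/s.
At r₂: circular v_c2 = √(μ/r₂) = 3855 m/s; transfer-apogee v_a = √[μ(2/r₂ − 1/a_t)] = 2430 m/s.
Δv₂ = v_c2 − v_a = 1425 m/s.
= 1.425 km/s.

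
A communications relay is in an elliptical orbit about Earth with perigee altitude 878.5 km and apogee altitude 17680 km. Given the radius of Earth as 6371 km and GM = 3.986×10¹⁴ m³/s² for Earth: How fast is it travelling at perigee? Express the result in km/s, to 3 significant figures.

v ≈ 9.19 km/s

r_p = 6371 + 878.5 = 7249.5 km = 7.2495×10⁶ m.
r_a = 6371 + 17680 = 24051 km = 2.4051×10⁷ m.
Semi-major axis a = (r_p + r_a)/2 = 15650 km = 1.565×10⁷ m.
Vis-viva: v² = μ(2/r − 1/a) = 3.986×10¹⁴ × (2.759×10⁻⁷ − 6.390×10⁻⁸) = 8.450×10⁷ m²/s².
v = 9192 m/s = 9.192 km/s.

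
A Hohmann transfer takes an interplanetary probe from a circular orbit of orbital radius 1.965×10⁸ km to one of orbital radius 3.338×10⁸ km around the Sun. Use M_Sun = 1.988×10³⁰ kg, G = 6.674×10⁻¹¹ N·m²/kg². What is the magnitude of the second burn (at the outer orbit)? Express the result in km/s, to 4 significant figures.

Δv ≈ 2.774 km/s

μ = GM = 6.674×10⁻¹¹ × 1.988×10³⁰ = 1.327×10²⁰ m³/s².
r₁ = 1.965×10⁸ km = 1.965×10¹¹ m.
r₂ = 3.338×10⁸ km = 3.338×10¹¹ m.
Transfer ellipse a_t = (r₁ + r₂)/2 = 2.652×10¹¹ m.
At r₁: circular v_c1 = √(μ/r₁) = 25980 m/s; transfer-perihelion v_p = √[μ(2/r₁ − 1/a_t)] = 29160 m/s.
At r₂: circular v_c2 = √(μ/r₂) = 19940 m/s; transfer-aphelion v_a = √[μ(2/r₂ − 1/a_t)] = 17160 m/s.
Δv₂ = v_c2 − v_a = 2774 m/s.
= 2.774 km/s.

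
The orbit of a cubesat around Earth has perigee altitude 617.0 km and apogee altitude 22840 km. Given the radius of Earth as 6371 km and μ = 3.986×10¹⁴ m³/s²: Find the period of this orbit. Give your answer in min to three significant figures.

T ≈ 404 min

r_p = 6371 + 617.0 = 6988.0 km = 6.9880×10⁶ m.
r_a = 6371 + 22840 = 29211 km = 2.9211×10⁷ m.
Semi-major axis a = (r_p + r_a)/2 = (6988.0 + 29211)/2 = 18100 km = 1.810×10⁷ m.
By Kepler's third law T = 2π√(a³/μ) = 2π × 3.857×10³ = 2.423×10⁴ s.
= 403.9 min.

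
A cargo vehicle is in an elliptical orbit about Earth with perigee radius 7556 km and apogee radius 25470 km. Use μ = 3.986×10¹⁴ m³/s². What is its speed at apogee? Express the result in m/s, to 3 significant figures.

v ≈ 2680 m/s

Semi-major axis a = (r_p + r_a)/2 = 16513 km = 1.651×10⁷ m.
Vis-viva: v² = μ(2/r − 1/a) = 3.986×10¹⁴ × (7.852×10⁻⁸ − 6.056×10⁻⁸) = 7.161×10⁶ m²/s².
v = 2676 m/s.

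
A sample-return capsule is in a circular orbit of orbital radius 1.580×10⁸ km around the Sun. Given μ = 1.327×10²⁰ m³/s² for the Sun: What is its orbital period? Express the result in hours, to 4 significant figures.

r = 1.580×10⁸ km = 1.580×10¹¹ m.
Kepler's third law: T = 2π√(r³/μ) = 2π√((1.580×10¹¹)³ / 1.327×10²⁰).
r³/μ = 2.972×10¹³ s², so T = 2π × 5.452×10⁶ = 3.426×10⁷ s.
Converting: 3.426×10⁷ s ÷ 3600 = 9515 hours.

T ≈ 9515 hours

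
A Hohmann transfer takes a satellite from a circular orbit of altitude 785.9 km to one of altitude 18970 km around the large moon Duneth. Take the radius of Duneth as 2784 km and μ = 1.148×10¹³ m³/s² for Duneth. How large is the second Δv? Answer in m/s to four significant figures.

Δv ≈ 340.7 m/s

r₁ = 2784 + 785.9 = 3569.9 km = 3.5699×10⁶ m.
r₂ = 2784 + 18970 = 21754 km = 2.1754×10⁷ m.
Transfer ellipse a_t = (r₁ + r₂)/2 = 1.266×10⁷ m.
At r₁: circular v_c1 = √(μ/r₁) = 1793 m/s; transfer-periapsis v_p = √[μ(2/r₁ − 1/a_t)] = 2351 m/s.
At r₂: circular v_c2 = √(μ/r₂) = 726.4 m/s; transfer-apoapsis v_a = √[μ(2/r₂ − 1/a_t)] = 385.7 m/s.
Δv₂ = v_c2 − v_a = 340.7 m/s.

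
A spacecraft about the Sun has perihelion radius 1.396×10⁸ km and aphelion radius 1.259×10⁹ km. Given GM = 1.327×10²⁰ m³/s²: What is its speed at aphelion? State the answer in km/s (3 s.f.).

v ≈ 4.59 km/s

Semi-major axis a = (r_p + r_a)/2 = 6.9930×10⁸ km = 6.993×10¹¹ m.
Vis-viva: v² = μ(2/r − 1/a) = 1.327×10²⁰ × (1.589×10⁻¹² − 1.430×10⁻¹²) = 2.104×10⁷ m²/s².
v = 4587 m/s = 4.587 km/s.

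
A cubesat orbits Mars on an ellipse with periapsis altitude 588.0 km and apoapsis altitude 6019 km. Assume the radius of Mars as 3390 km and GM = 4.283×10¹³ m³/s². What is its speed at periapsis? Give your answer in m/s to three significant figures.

r_p = 3390 + 588.0 = 3978.0 km = 3.9780×10⁶ m.
r_a = 3390 + 6019 = 9409.0 km = 9.4090×10⁶ m.
Semi-major axis a = (r_p + r_a)/2 = 6693.5 km = 6.694×10⁶ m.
Vis-viva: v² = μ(2/r − 1/a) = 4.283×10¹³ × (5.028×10⁻⁷ − 1.494×10⁻⁷) = 1.513×10⁷ m²/s².
v = 3890 m/s.

v ≈ 3890 m/s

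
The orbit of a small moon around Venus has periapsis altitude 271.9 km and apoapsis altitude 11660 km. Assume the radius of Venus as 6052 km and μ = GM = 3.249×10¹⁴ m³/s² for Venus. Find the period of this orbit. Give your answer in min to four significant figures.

T ≈ 242.0 min

r_p = 6052 + 271.9 = 6323.9 km = 6.3239×10⁶ m.
r_a = 6052 + 11660 = 17712 km = 1.7712×10⁷ m.
Semi-major axis a = (r_p + r_a)/2 = (6323.9 + 17712)/2 = 12018 km = 1.202×10⁷ m.
By Kepler's third law T = 2π√(a³/μ) = 2π × 2.311×10³ = 1.452×10⁴ s.
= 242.0 min.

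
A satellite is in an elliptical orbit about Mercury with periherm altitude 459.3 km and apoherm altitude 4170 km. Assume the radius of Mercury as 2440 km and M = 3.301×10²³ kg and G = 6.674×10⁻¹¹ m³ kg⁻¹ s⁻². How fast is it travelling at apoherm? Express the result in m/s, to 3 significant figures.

v ≈ 1430 m/s

μ = GM = 6.674×10⁻¹¹ × 3.301×10²³ = 2.203×10¹³ m³/s².
r_p = 2440 + 459.3 = 2899.3 km = 2.8993×10⁶ m.
r_a = 2440 + 4170 = 6610.0 km = 6.6100×10⁶ m.
Semi-major axis a = (r_p + r_a)/2 = 4754.6 km = 4.755×10⁶ m.
Vis-viva: v² = μ(2/r − 1/a) = 2.203×10¹³ × (3.026×10⁻⁷ − 2.103×10⁻⁷) = 2.032×10⁶ m²/s².
v = 1426 m/s.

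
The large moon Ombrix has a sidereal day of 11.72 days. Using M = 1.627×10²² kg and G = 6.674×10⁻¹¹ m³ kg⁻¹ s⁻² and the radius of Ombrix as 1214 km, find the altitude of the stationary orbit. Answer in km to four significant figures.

h_sync ≈ 29230 km

μ = GM = 6.674×10⁻¹¹ × 1.627×10²² = 1.086×10¹² m³/s².
T = 11.72 days = 1.013×10⁶ s.
A synchronous orbit has period T, so by Kepler's third law a = (μT²/4π²)^(1/3).
μT²/4π² = 1.086×10¹² × (1.013×10⁶)² / 39.48 = 2.820×10²² m³.
a = 3.044×10⁷ m = 30439 km.
Altitude h = a − R = 30439 − 1214 = 29225 km.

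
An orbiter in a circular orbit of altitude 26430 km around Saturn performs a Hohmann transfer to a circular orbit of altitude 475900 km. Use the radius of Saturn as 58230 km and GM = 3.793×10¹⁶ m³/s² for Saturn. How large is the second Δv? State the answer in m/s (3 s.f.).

r₁ = 58230 + 26430 = 84660 km = 8.4660×10⁷ m.
r₂ = 58230 + 475900 = 534130 km = 5.3413×10⁸ m.
Transfer ellipse a_t = (r₁ + r₂)/2 = 3.094×10⁸ m.
At r₁: circular v_c1 = √(μ/r₁) = 21170 m/s; transfer-perikrone v_p = √[μ(2/r₁ − 1/a_t)] = 27810 m/s.
At r₂: circular v_c2 = √(μ/r₂) = 8427 m/s; transfer-apokrone v_a = √[μ(2/r₂ − 1/a_t)] = 4408 m/s.
Δv₂ = v_c2 − v_a = 4019 m/s.

Δv ≈ 4020 m/s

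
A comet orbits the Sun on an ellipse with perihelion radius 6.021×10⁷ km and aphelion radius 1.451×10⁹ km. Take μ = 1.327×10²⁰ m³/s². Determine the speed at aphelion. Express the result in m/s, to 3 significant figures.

v ≈ 2700 m/s

Semi-major axis a = (r_p + r_a)/2 = 7.5560×10⁸ km = 7.556×10¹¹ m.
Vis-viva: v² = μ(2/r − 1/a) = 1.327×10²⁰ × (1.378×10⁻¹² − 1.323×10⁻¹²) = 7.287×10⁶ m²/s².
v = 2700 m/s.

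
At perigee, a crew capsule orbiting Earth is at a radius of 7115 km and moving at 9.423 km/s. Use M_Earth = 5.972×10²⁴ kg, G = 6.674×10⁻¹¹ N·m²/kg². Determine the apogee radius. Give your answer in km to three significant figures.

μ = GM = 6.674×10⁻¹¹ × 5.972×10²⁴ = 3.986×10¹⁴ m³/s².
r_p = 7.115×10⁶ m.
Specific energy ε = v²/2 − μ/r = -1.162×10⁷ J/kg, so a = −μ/(2ε) = 1.715×10⁷ m.
The apsides satisfy r_p + r_a = 2a, so the apogee radius is 2a − r_p = 2.718×10⁷ m = 27180 km.

apogee radius ≈ 27200 km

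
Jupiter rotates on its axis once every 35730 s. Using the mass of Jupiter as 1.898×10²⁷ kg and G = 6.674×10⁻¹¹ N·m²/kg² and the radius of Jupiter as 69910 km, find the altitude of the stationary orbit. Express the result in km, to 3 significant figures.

h_sync ≈ 90100 km

μ = GM = 6.674×10⁻¹¹ × 1.898×10²⁷ = 1.267×10¹⁷ m³/s².
A synchronous orbit has period T, so by Kepler's third law a = (μT²/4π²)^(1/3).
μT²/4π² = 1.267×10¹⁷ × (3.573×10⁴)² / 39.48 = 4.096×10²⁴ m³.
a = 1.600×10⁸ m = 1.6000×10⁵ km.
Altitude h = a − R = 1.6000×10⁵ − 69910 = 90094 km.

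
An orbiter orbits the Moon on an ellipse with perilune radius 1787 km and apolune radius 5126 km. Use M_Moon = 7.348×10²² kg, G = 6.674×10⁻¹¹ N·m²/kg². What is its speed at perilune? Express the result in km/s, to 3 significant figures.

μ = GM = 6.674×10⁻¹¹ × 7.348×10²² = 4.904×10¹² m³/s².
Semi-major axis a = (r_p + r_a)/2 = 3456.5 km = 3.456×10⁶ m.
Vis-viva: v² = μ(2/r − 1/a) = 4.904×10¹² × (1.119×10⁻⁶ − 2.893×10⁻⁷) = 4.070×10⁶ m²/s².
v = 2017 m/s = 2.017 km/s.

v ≈ 2.02 km/s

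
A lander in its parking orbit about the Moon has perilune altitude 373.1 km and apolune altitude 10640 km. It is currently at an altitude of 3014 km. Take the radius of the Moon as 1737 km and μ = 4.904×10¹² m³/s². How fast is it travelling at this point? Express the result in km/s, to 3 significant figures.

v ≈ 1.18 km/s

r_p = 1737 + 373.1 = 2110.1 km = 2.1101×10⁶ m.
r_a = 1737 + 10640 = 12377 km = 1.2377×10⁷ m.
r = 1737 + 3014 = 4751.0 km = 4.751×10⁶ m.
Semi-major axis a = (r_p + r_a)/2 = 7243.6 km = 7.244×10⁶ m.
Vis-viva: v² = μ(2/r − 1/a) = 4.904×10¹² × (4.210×10⁻⁷ − 1.381×10⁻⁷) = 1.387×10⁶ m²/s².
v = 1178 m/s = 1.178 km/s.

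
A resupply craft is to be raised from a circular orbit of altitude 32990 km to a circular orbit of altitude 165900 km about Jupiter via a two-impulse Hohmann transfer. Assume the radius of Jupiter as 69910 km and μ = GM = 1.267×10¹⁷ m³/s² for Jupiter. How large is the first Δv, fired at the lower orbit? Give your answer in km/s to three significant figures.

Δv ≈ 6.32 km/s

r₁ = 69910 + 32990 = 102900 km = 1.0290×10⁸ m.
r₂ = 69910 + 165900 = 235810 km = 2.3581×10⁸ m.
Transfer ellipse a_t = (r₁ + r₂)/2 = 1.694×10⁸ m.
At r₁: circular v_c1 = √(μ/r₁) = 35090 m/s; transfer-perijove v_p = √[μ(2/r₁ − 1/a_t)] = 41410 m/s.
Δv₁ = v_p − v_c1 = 6316 m/s.
= 6.316 km/s.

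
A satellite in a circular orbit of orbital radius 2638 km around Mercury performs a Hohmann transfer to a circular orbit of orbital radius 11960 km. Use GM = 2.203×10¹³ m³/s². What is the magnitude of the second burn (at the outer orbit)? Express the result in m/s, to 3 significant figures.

r₁ = 2638 km = 2.638×10⁶ m.
r₂ = 11960 km = 1.196×10⁷ m.
Transfer ellipse a_t = (r₁ + r₂)/2 = 7.299×10⁶ m.
At r₁: circular v_c1 = √(μ/r₁) = 2890 m/s; transfer-periherm v_p = √[μ(2/r₁ − 1/a_t)] = 3699 m/s.
At r₂: circular v_c2 = √(μ/r₂) = 1357 m/s; transfer-apoherm v_a = √[μ(2/r₂ − 1/a_t)] = 815.9 m/s.
Δv₂ = v_c2 − v_a = 541.3 m/s.

Δv ≈ 541 m/s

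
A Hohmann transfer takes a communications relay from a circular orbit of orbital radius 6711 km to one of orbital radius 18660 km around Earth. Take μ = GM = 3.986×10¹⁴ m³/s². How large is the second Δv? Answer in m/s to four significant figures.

r₁ = 6711 km = 6.711×10⁶ m.
r₂ = 18660 km = 1.866×10⁷ m.
Transfer ellipse a_t = (r₁ + r₂)/2 = 1.269×10⁷ m.
At r₁: circular v_c1 = √(μ/r₁) = 7707 m/s; transfer-perigee v_p = √[μ(2/r₁ − 1/a_t)] = 9347 m/s.
At r₂: circular v_c2 = √(μ/r₂) = 4622 m/s; transfer-apogee v_a = √[μ(2/r₂ − 1/a_t)] = 3362 m/s.
Δv₂ = v_c2 − v_a = 1260 m/s.

Δv ≈ 1260 m/s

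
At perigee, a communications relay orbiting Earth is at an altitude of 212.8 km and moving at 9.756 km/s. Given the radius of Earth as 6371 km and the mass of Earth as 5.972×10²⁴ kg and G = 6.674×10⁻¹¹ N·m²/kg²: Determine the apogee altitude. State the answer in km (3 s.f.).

apogee altitude ≈ 17800 km

μ = GM = 6.674×10⁻¹¹ × 5.972×10²⁴ = 3.986×10¹⁴ m³/s².
r_p = 6371 + 212.8 = 6583.8 km = 6.584×10⁶ m.
Specific energy ε = v²/2 − μ/r = -1.295×10⁷ J/kg, so a = −μ/(2ε) = 1.539×10⁷ m.
The apsides satisfy r_p + r_a = 2a, so the apogee radius is 2a − r_p = 2.420×10⁷ m = 24198 km.
Apogee altitude = 24198 − 6371 = 17827 km.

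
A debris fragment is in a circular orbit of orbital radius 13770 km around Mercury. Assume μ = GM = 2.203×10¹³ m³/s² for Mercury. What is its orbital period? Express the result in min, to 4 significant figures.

r = 13770 km = 1.377×10⁷ m.
Kepler's third law: T = 2π√(r³/μ) = 2π√((1.377×10⁷)³ / 2.203×10¹³).
r³/μ = 1.185×10⁸ s², so T = 2π × 1.089×10⁴ = 6.840×10⁴ s.
Converting: 6.840×10⁴ s ÷ 60.00 = 1140 min.

T ≈ 1140 min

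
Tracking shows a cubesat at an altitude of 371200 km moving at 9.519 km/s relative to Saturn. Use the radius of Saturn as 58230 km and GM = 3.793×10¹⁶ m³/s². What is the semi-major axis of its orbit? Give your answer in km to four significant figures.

r = 58230 + 371200 = 4.2943×10⁵ km = 4.294×10⁸ m.
Vis-viva rearranged: 1/a = 2/r − v²/μ = 4.657×10⁻⁹ − 2.389×10⁻⁹ = 2.268×10⁻⁹ m⁻¹.
a = 4.408×10⁸ m = 4.4083×10⁵ km.

a ≈ 4.408×10⁵ km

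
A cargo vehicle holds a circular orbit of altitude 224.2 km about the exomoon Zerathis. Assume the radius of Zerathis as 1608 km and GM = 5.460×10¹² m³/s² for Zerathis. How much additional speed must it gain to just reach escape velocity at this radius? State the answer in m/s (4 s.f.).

r = 1608 + 224.2 = 1832.2 km = 1.8322×10⁶ m.
Circular speed v_c = √(μ/r) = 1726 m/s.
Escape speed v_esc = √(2μ/r) = √2 × v_c = 2441 m/s.
Δv = v_esc − v_c = 715.0 m/s.

Δv ≈ 715.0 m/s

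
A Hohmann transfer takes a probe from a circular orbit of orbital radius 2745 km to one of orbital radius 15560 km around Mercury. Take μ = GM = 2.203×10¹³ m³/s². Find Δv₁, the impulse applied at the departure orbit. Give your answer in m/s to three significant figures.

Δv ≈ 861 m/s

r₁ = 2745 km = 2.745×10⁶ m.
r₂ = 15560 km = 1.556×10⁷ m.
Transfer ellipse a_t = (r₁ + r₂)/2 = 9.152×10⁶ m.
At r₁: circular v_c1 = √(μ/r₁) = 2833 m/s; transfer-periherm v_p = √[μ(2/r₁ − 1/a_t)] = 3694 m/s.
Δv₁ = v_p − v_c1 = 860.8 m/s.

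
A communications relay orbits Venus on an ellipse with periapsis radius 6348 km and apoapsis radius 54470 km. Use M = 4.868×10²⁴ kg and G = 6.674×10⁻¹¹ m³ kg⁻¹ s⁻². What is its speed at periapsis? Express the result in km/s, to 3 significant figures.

μ = GM = 6.674×10⁻¹¹ × 4.868×10²⁴ = 3.249×10¹⁴ m³/s².
Semi-major axis a = (r_p + r_a)/2 = 30409 km = 3.041×10⁷ m.
Vis-viva: v² = μ(2/r − 1/a) = 3.249×10¹⁴ × (3.151×10⁻⁷ − 3.289×10⁻⁸) = 9.168×10⁷ m²/s².
v = 9575 m/s = 9.575 km/s.

v ≈ 9.57 km/s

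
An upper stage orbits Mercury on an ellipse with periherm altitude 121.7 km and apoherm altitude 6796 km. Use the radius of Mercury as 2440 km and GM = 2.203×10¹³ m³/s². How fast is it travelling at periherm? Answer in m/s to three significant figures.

r_p = 2440 + 121.7 = 2561.7 km = 2.5617×10⁶ m.
r_a = 2440 + 6796 = 9236.0 km = 9.2360×10⁶ m.
Semi-major axis a = (r_p + r_a)/2 = 5898.9 km = 5.899×10⁶ m.
Vis-viva: v² = μ(2/r − 1/a) = 2.203×10¹³ × (7.807×10⁻⁷ − 1.695×10⁻⁷) = 1.346×10⁷ m²/s².
v = 3669 m/s.

v ≈ 3670 m/s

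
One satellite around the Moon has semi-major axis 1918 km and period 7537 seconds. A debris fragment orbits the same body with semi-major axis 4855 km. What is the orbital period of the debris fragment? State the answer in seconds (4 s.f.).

T₂ ≈ 30350 seconds

Kepler's third law: T² ∝ a³, so T₂ = T₁ (a₂/a₁)^(3/2).
a₂/a₁ = 2.531, (a₂/a₁)^(3/2) = 4.027.
T₂ = 7537 × 4.027 = 30350 seconds.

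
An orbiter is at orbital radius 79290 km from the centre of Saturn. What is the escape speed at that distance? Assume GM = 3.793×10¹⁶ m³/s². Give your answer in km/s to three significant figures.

v_esc ≈ 30.9 km/s

r = 79290 km = 7.929×10⁷ m.
Escape speed v_esc = √(2μ/r) = √(2 × 3.793×10¹⁶ / 7.929×10⁷) = √(9.567×10⁸) = 30930 m/s.
= 30.93 km/s.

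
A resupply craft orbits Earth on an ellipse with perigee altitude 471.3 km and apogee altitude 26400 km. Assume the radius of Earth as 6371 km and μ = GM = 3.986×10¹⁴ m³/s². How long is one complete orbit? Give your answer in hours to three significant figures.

T ≈ 7.71 hours

r_p = 6371 + 471.3 = 6842.3 km = 6.8423×10⁶ m.
r_a = 6371 + 26400 = 32771 km = 3.2771×10⁷ m.
Semi-major axis a = (r_p + r_a)/2 = (6842.3 + 32771)/2 = 19807 km = 1.981×10⁷ m.
By Kepler's third law T = 2π√(a³/μ) = 2π × 4.415×10³ = 2.774×10⁴ s.
= 7.706 hours.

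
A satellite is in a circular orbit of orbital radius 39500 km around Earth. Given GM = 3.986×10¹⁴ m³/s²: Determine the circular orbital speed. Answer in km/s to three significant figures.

r = 39500 km = 3.950×10⁷ m.
For a circular orbit v = √(μ/r) = √(3.986×10¹⁴ / 3.950×10⁷) = √(1.009×10⁷) = 3177 m/s.
That is 3.177 km/s.

v ≈ 3.18 km/s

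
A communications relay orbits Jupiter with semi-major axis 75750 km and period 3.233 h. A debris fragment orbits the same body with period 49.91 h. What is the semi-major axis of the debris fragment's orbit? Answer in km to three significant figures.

Kepler's third law: a³ ∝ T², so a₂ = a₁ (T₂/T₁)^(2/3).
T₂/T₁ = 15.44, (T₂/T₁)^(2/3) = 6.200.
a₂ = 75750 × 6.200 = 4.696×10⁵ km.

a₂ ≈ 4.70×10⁵ km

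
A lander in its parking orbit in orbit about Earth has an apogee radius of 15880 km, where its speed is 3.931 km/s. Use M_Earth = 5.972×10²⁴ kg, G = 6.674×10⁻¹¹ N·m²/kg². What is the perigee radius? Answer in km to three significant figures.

μ = GM = 6.674×10⁻¹¹ × 5.972×10²⁴ = 3.986×10¹⁴ m³/s².
r_a = 1.588×10⁷ m.
Specific energy ε = v²/2 − μ/r = -1.737×10⁷ J/kg, so a = −μ/(2ε) = 1.147×10⁷ m.
The apsides satisfy r_p + r_a = 2a, so the perigee radius is 2a − r_a = 7.063×10⁶ m = 7062.6 km.

perigee radius ≈ 7060 km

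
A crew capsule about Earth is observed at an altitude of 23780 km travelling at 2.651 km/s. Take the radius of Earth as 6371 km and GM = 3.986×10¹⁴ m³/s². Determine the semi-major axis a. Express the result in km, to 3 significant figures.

a ≈ 20500 km

r = 6371 + 23780 = 30151 km = 3.015×10⁷ m.
Vis-viva rearranged: 1/a = 2/r − v²/μ = 6.633×10⁻⁸ − 1.763×10⁻⁸ = 4.870×10⁻⁸ m⁻¹.
a = 2.053×10⁷ m = 20533 km.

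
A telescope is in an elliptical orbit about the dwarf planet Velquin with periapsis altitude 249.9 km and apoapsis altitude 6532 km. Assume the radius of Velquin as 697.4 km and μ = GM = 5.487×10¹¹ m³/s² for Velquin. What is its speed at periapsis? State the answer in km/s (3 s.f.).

v ≈ 1.01 km/s

r_p = 697.4 + 249.9 = 947.30 km = 9.4730×10⁵ m.
r_a = 697.4 + 6532 = 7229.4 km = 7.2294×10⁶ m.
Semi-major axis a = (r_p + r_a)/2 = 4088.3 km = 4.088×10⁶ m.
Vis-viva: v² = μ(2/r − 1/a) = 5.487×10¹¹ × (2.111×10⁻⁶ − 2.446×10⁻⁷) = 1.024×10⁶ m²/s².
v = 1012 m/s = 1.012 km/s.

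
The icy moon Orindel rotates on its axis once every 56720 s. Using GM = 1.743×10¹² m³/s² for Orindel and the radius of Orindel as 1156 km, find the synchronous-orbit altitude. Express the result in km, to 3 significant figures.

h_sync ≈ 4060 km

A synchronous orbit has period T, so by Kepler's third law a = (μT²/4π²)^(1/3).
μT²/4π² = 1.743×10¹² × (5.672×10⁴)² / 39.48 = 1.420×10²⁰ m³.
a = 5.218×10⁶ m = 5217.6 km.
Altitude h = a − R = 5217.6 − 1156 = 4061.6 km.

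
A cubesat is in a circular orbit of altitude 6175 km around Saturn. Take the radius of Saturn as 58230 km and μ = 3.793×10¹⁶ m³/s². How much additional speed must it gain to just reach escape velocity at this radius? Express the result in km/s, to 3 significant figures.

Δv ≈ 10.1 km/s

r = 58230 + 6175 = 64405 km = 6.4405×10⁷ m.
Circular speed v_c = √(μ/r) = 24270 m/s.
Escape speed v_esc = √(2μ/r) = √2 × v_c = 34320 m/s.
Δv = v_esc − v_c = 10050 m/s = 10.05 km/s.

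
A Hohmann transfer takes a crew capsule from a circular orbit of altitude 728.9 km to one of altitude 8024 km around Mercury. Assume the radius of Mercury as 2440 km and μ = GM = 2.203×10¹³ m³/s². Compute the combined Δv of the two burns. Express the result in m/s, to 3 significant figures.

r₁ = 2440 + 728.9 = 3168.9 km = 3.1689×10⁶ m.
r₂ = 2440 + 8024 = 10464 km = 1.0464×10⁷ m.
Transfer ellipse a_t = (r₁ + r₂)/2 = 6.816×10⁶ m.
At r₁: circular v_c1 = √(μ/r₁) = 2637 m/s; transfer-periherm v_p = √[μ(2/r₁ − 1/a_t)] = 3267 m/s.
Δv₁ = v_p − v_c1 = 630.1 m/s.
At r₂: circular v_c2 = √(μ/r₂) = 1451 m/s; transfer-apoherm v_a = √[μ(2/r₂ − 1/a_t)] = 989.3 m/s.
Δv₂ = v_c2 − v_a = 461.7 m/s.
Total Δv = Δv₁ + Δv₂ = 1092 m/s.

Δv_total ≈ 1090 m/s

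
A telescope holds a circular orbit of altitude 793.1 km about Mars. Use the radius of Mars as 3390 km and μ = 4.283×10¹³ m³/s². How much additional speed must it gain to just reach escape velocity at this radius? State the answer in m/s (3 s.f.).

Δv ≈ 1330 m/s

r = 3390 + 793.1 = 4183.1 km = 4.1831×10⁶ m.
Circular speed v_c = √(μ/r) = 3200 m/s.
Escape speed v_esc = √(2μ/r) = √2 × v_c = 4525 m/s.
Δv = v_esc − v_c = 1325 m/s.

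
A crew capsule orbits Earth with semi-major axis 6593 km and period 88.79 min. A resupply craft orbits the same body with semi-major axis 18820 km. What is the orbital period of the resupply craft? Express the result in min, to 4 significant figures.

Kepler's third law: T² ∝ a³, so T₂ = T₁ (a₂/a₁)^(3/2).
a₂/a₁ = 2.855, (a₂/a₁)^(3/2) = 4.823.
T₂ = 88.79 × 4.823 = 428.2 min.

T₂ ≈ 428.2 min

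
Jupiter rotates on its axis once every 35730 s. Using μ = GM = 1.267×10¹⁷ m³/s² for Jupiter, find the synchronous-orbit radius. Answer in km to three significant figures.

r_sync ≈ 1.60×10⁵ km

A synchronous orbit has period T, so by Kepler's third law a = (μT²/4π²)^(1/3).
μT²/4π² = 1.267×10¹⁷ × (3.573×10⁴)² / 39.48 = 4.097×10²⁴ m³.
a = 1.600×10⁸ m = 1.6002×10⁵ km.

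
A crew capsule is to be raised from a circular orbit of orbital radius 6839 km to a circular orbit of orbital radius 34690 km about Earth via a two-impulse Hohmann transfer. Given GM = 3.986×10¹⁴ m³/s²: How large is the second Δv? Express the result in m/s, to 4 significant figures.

Δv ≈ 1444 m/s

r₁ = 6839 km = 6.839×10⁶ m.
r₂ = 34690 km = 3.469×10⁷ m.
Transfer ellipse a_t = (r₁ + r₂)/2 = 2.076×10⁷ m.
At r₁: circular v_c1 = √(μ/r₁) = 7634 m/s; transfer-perigee v_p = √[μ(2/r₁ − 1/a_t)] = 9868 m/s.
At r₂: circular v_c2 = √(μ/r₂) = 3390 m/s; transfer-apogee v_a = √[μ(2/r₂ − 1/a_t)] = 1945 m/s.
Δv₂ = v_c2 − v_a = 1444 m/s.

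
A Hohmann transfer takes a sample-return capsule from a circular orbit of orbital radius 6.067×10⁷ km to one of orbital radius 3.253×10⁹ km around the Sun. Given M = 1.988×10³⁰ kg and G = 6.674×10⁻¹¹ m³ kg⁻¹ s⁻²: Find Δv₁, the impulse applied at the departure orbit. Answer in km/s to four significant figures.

Δv ≈ 18.76 km/s

μ = GM = 6.674×10⁻¹¹ × 1.988×10³⁰ = 1.327×10²⁰ m³/s².
r₁ = 6.067×10⁷ km = 6.067×10¹⁰ m.
r₂ = 3.253×10⁹ km = 3.253×10¹² m.
Transfer ellipse a_t = (r₁ + r₂)/2 = 1.657×10¹² m.
At r₁: circular v_c1 = √(μ/r₁) = 46760 m/s; transfer-perihelion v_p = √[μ(2/r₁ − 1/a_t)] = 65530 m/s.
Δv₁ = v_p − v_c1 = 18760 m/s.
= 18.76 km/s.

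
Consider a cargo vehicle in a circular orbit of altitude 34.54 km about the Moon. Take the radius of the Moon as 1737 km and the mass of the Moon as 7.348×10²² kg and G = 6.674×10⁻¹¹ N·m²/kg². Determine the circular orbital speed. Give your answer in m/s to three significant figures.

μ = GM = 6.674×10⁻¹¹ × 7.348×10²² = 4.904×10¹² m³/s².
r = 1737 + 34.54 = 1771.5 km = 1.7715×10⁶ m.
For a circular orbit v = √(μ/r) = √(4.904×10¹² / 1.772×10⁶) = √(2.768×10⁶) = 1664 m/s.

v ≈ 1660 m/s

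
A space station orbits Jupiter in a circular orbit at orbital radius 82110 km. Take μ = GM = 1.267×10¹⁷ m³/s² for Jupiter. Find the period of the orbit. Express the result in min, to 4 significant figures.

r = 82110 km = 8.211×10⁷ m.
Kepler's third law: T = 2π√(r³/μ) = 2π√((8.211×10⁷)³ / 1.267×10¹⁷).
r³/μ = 4.369×10⁶ s², so T = 2π × 2.090×10³ = 1.313×10⁴ s.
Converting: 1.313×10⁴ s ÷ 60.00 = 218.9 min.

T ≈ 218.9 min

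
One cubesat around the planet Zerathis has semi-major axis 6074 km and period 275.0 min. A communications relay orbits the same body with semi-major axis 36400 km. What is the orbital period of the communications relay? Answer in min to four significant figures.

Kepler's third law: T² ∝ a³, so T₂ = T₁ (a₂/a₁)^(3/2).
a₂/a₁ = 5.993, (a₂/a₁)^(3/2) = 14.67.
T₂ = 275.0 × 14.67 = 4034 min.

T₂ ≈ 4034 min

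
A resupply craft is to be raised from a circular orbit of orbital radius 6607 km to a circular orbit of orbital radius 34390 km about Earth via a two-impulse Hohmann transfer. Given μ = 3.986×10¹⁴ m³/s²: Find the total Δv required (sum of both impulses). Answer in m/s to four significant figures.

r₁ = 6607 km = 6.607×10⁶ m.
r₂ = 34390 km = 3.439×10⁷ m.
Transfer ellipse a_t = (r₁ + r₂)/2 = 2.050×10⁷ m.
At r₁: circular v_c1 = √(μ/r₁) = 7767 m/s; transfer-perigee v_p = √[μ(2/r₁ − 1/a_t)] = 10060 m/s.
Δv₁ = v_p − v_c1 = 2293 m/s.
At r₂: circular v_c2 = √(μ/r₂) = 3404 m/s; transfer-apogee v_a = √[μ(2/r₂ − 1/a_t)] = 1933 m/s.
Δv₂ = v_c2 − v_a = 1472 m/s.
Total Δv = Δv₁ + Δv₂ = 3765 m/s.

Δv_total ≈ 3765 m/s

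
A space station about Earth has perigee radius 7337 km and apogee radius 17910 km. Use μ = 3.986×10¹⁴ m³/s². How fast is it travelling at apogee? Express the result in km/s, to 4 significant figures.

v ≈ 3.597 km/s

Semi-major axis a = (r_p + r_a)/2 = 12624 km = 1.262×10⁷ m.
Vis-viva: v² = μ(2/r − 1/a) = 3.986×10¹⁴ × (1.117×10⁻⁷ − 7.922×10⁻⁸) = 1.294×10⁷ m²/s².
v = 3597 m/s = 3.597 km/s.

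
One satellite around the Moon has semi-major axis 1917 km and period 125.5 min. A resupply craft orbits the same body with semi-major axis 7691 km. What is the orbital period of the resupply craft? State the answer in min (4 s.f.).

T₂ ≈ 1009 min

Kepler's third law: T² ∝ a³, so T₂ = T₁ (a₂/a₁)^(3/2).
a₂/a₁ = 4.012, (a₂/a₁)^(3/2) = 8.036.
T₂ = 125.5 × 8.036 = 1009 min.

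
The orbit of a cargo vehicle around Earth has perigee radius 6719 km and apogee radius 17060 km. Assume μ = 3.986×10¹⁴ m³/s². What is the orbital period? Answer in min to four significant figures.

Semi-major axis a = (r_p + r_a)/2 = (6719.0 + 17060)/2 = 11890 km = 1.189×10⁷ m.
By Kepler's third law T = 2π√(a³/μ) = 2π × 2.053×10³ = 1.290×10⁴ s.
= 215.0 min.

T ≈ 215.0 min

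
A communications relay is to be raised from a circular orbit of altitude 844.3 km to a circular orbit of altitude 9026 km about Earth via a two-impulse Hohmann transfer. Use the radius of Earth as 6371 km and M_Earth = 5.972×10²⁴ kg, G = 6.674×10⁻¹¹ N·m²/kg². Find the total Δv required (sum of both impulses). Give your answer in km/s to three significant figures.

Δv_total ≈ 2.26 km/s

μ = GM = 6.674×10⁻¹¹ × 5.972×10²⁴ = 3.986×10¹⁴ m³/s².
r₁ = 6371 + 844.3 = 7215.3 km = 7.2153×10⁶ m.
r₂ = 6371 + 9026 = 15397 km = 1.5397×10⁷ m.
Transfer ellipse a_t = (r₁ + r₂)/2 = 1.131×10⁷ m.
At r₁: circular v_c1 = √(μ/r₁) = 7432 m/s; transfer-perigee v_p = √[μ(2/r₁ − 1/a_t)] = 8673 m/s.
Δv₁ = v_p − v_c1 = 1241 m/s.
At r₂: circular v_c2 = √(μ/r₂) = 5088 m/s; transfer-apogee v_a = √[μ(2/r₂ − 1/a_t)] = 4064 m/s.
Δv₂ = v_c2 − v_a = 1023 m/s.
Total Δv = Δv₁ + Δv₂ = 2264 m/s = 2.264 km/s.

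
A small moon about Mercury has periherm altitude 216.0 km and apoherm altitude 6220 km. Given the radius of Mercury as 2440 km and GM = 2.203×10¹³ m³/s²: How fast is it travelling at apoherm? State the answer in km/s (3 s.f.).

v ≈ 1.09 km/s

r_p = 2440 + 216.0 = 2656.0 km = 2.6560×10⁶ m.
r_a = 2440 + 6220 = 8660.0 km = 8.6600×10⁶ m.
Semi-major axis a = (r_p + r_a)/2 = 5658.0 km = 5.658×10⁶ m.
Vis-viva: v² = μ(2/r − 1/a) = 2.203×10¹³ × (2.309×10⁻⁷ − 1.767×10⁻⁷) = 1.194×10⁶ m²/s².
v = 1093 m/s = 1.093 km/s.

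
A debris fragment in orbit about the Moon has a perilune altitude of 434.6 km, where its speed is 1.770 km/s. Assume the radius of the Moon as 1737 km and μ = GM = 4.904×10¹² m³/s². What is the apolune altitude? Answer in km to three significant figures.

r_p = 1737 + 434.6 = 2171.6 km = 2.172×10⁶ m.
Specific energy ε = v²/2 − μ/r = -6.918×10⁵ J/kg, so a = −μ/(2ε) = 3.544×10⁶ m.
The apsides satisfy r_p + r_a = 2a, so the apolune radius is 2a − r_p = 4.917×10⁶ m = 4917.2 km.
Apolune altitude = 4917.2 − 1737 = 3180.2 km.

apolune altitude ≈ 3180 km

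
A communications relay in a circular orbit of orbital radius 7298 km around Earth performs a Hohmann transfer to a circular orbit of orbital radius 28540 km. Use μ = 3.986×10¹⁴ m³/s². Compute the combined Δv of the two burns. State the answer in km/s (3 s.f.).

r₁ = 7298 km = 7.298×10⁶ m.
r₂ = 28540 km = 2.854×10⁷ m.
Transfer ellipse a_t = (r₁ + r₂)/2 = 1.792×10⁷ m.
At r₁: circular v_c1 = √(μ/r₁) = 7390 m/s; transfer-perigee v_p = √[μ(2/r₁ − 1/a_t)] = 9327 m/s.
Δv₁ = v_p − v_c1 = 1937 m/s.
At r₂: circular v_c2 = √(μ/r₂) = 3737 m/s; transfer-apogee v_a = √[μ(2/r₂ − 1/a_t)] = 2385 m/s.
Δv₂ = v_c2 − v_a = 1352 m/s.
Total Δv = Δv₁ + Δv₂ = 3289 m/s = 3.289 km/s.

Δv_total ≈ 3.29 km/s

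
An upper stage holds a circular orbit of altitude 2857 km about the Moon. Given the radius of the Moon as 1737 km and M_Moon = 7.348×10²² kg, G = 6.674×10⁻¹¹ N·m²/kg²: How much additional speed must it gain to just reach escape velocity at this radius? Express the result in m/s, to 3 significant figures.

Δv ≈ 428 m/s

μ = GM = 6.674×10⁻¹¹ × 7.348×10²² = 4.904×10¹² m³/s².
r = 1737 + 2857 = 4594.0 km = 4.5940×10⁶ m.
Circular speed v_c = √(μ/r) = 1033 m/s.
Escape speed v_esc = √(2μ/r) = √2 × v_c = 1461 m/s.
Δv = v_esc − v_c = 428.0 m/s.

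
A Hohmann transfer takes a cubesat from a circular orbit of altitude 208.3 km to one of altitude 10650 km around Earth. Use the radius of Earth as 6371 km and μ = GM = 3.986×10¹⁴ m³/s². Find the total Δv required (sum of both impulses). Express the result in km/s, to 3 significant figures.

Δv_total ≈ 2.79 km/s

r₁ = 6371 + 208.3 = 6579.3 km = 6.5793×10⁶ m.
r₂ = 6371 + 10650 = 17021 km = 1.7021×10⁷ m.
Transfer ellipse a_t = (r₁ + r₂)/2 = 1.180×10⁷ m.
At r₁: circular v_c1 = √(μ/r₁) = 7784 m/s; transfer-perigee v_p = √[μ(2/r₁ − 1/a_t)] = 9348 m/s.
Δv₁ = v_p − v_c1 = 1565 m/s.
At r₂: circular v_c2 = √(μ/r₂) = 4839 m/s; transfer-apogee v_a = √[μ(2/r₂ − 1/a_t)] = 3613 m/s.
Δv₂ = v_c2 − v_a = 1226 m/s.
Total Δv = Δv₁ + Δv₂ = 2790 m/s = 2.790 km/s.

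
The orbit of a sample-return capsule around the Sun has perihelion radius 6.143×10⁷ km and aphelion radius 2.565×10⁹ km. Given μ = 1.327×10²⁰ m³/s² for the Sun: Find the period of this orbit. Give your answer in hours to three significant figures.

Semi-major axis a = (r_p + r_a)/2 = (6.1430×10⁷ + 2.5650×10⁹)/2 = 1.3132×10⁹ km = 1.313×10¹² m.
By Kepler's third law T = 2π√(a³/μ) = 2π × 1.306×10⁸ = 8.208×10⁸ s.
= 2.280×10⁵ hours.

T ≈ 228000 hours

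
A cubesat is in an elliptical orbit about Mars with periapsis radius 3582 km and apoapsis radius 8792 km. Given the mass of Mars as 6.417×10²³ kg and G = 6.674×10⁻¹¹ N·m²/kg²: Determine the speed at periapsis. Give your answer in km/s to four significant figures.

μ = GM = 6.674×10⁻¹¹ × 6.417×10²³ = 4.283×10¹³ m³/s².
Semi-major axis a = (r_p + r_a)/2 = 6187.0 km = 6.187×10⁶ m.
Vis-viva: v² = μ(2/r − 1/a) = 4.283×10¹³ × (5.583×10⁻⁷ − 1.616×10⁻⁷) = 1.699×10⁷ m²/s².
v = 4122 m/s = 4.122 km/s.

v ≈ 4.122 km/s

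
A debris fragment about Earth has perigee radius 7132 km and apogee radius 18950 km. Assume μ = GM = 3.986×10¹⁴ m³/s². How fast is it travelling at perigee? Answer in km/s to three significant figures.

v ≈ 9.01 km/s

Semi-major axis a = (r_p + r_a)/2 = 13041 km = 1.304×10⁷ m.
Vis-viva: v² = μ(2/r − 1/a) = 3.986×10¹⁴ × (2.804×10⁻⁷ − 7.668×10⁻⁸) = 8.121×10⁷ m²/s².
v = 9012 m/s = 9.012 km/s.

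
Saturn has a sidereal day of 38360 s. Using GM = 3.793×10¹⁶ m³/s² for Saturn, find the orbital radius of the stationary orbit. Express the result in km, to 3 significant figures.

A synchronous orbit has period T, so by Kepler's third law a = (μT²/4π²)^(1/3).
μT²/4π² = 3.793×10¹⁶ × (3.836×10⁴)² / 39.48 = 1.414×10²⁴ m³.
a = 1.122×10⁸ m = 1.1223×10⁵ km.

r_sync ≈ 1.12×10⁵ km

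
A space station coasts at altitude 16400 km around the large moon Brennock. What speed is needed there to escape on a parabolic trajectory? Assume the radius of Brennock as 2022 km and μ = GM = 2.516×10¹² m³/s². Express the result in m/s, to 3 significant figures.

r = 2022 + 16400 = 18422 km = 1.8422×10⁷ m.
Escape speed v_esc = √(2μ/r) = √(2 × 2.516×10¹² / 1.842×10⁷) = √(2.732×10⁵) = 522.6 m/s.

v_esc ≈ 523 m/s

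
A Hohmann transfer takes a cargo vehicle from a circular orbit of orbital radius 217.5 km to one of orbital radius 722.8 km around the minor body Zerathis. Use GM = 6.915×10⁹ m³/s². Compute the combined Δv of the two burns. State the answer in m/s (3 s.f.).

Δv_total ≈ 74.1 m/s

r₁ = 217.5 km = 2.175×10⁵ m.
r₂ = 722.8 km = 7.228×10⁵ m.
Transfer ellipse a_t = (r₁ + r₂)/2 = 4.702×10⁵ m.
At r₁: circular v_c1 = √(μ/r₁) = 178.3 m/s; transfer-periapsis v_p = √[μ(2/r₁ − 1/a_t)] = 221.1 m/s.
Δv₁ = v_p − v_c1 = 42.78 m/s.
At r₂: circular v_c2 = √(μ/r₂) = 97.81 m/s; transfer-apoapsis v_a = √[μ(2/r₂ − 1/a_t)] = 66.53 m/s.
Δv₂ = v_c2 − v_a = 31.28 m/s.
Total Δv = Δv₁ + Δv₂ = 74.06 m/s.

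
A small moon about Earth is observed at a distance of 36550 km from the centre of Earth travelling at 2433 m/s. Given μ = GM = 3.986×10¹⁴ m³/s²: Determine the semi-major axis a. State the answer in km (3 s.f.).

r = 3.655×10⁷ m.
Specific orbital energy ε = v²/2 − μ/r = (2433)²/2 − 3.986×10¹⁴/3.655×10⁷ = -7.946×10⁶ J/kg.
Since ε = −μ/(2a), a = −μ/(2ε) = 2.508×10⁷ m = 25082 km.

a ≈ 25100 km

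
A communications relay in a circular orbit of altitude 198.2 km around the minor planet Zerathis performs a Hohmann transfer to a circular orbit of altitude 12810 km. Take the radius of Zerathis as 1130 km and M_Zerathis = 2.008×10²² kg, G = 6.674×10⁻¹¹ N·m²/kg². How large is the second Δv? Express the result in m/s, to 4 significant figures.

μ = GM = 6.674×10⁻¹¹ × 2.008×10²² = 1.340×10¹² m³/s².
r₁ = 1130 + 198.2 = 1328.2 km = 1.3282×10⁶ m.
r₂ = 1130 + 12810 = 13940 km = 1.3940×10⁷ m.
Transfer ellipse a_t = (r₁ + r₂)/2 = 7.634×10⁶ m.
At r₁: circular v_c1 = √(μ/r₁) = 1004 m/s; transfer-periapsis v_p = √[μ(2/r₁ − 1/a_t)] = 1357 m/s.
At r₂: circular v_c2 = √(μ/r₂) = 310.1 m/s; transfer-apoapsis v_a = √[μ(2/r₂ − 1/a_t)] = 129.3 m/s.
Δv₂ = v_c2 − v_a = 180.7 m/s.

Δv ≈ 180.7 m/s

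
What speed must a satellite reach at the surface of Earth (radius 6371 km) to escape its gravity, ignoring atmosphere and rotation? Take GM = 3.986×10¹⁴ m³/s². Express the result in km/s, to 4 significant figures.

v_esc ≈ 11.19 km/s

r = R = 6.371×10⁶ m.
Escape speed v_esc = √(2μ/r) = √(2 × 3.986×10¹⁴ / 6.371×10⁶) = √(1.251×10⁸) = 11190 m/s.
= 11.19 km/s.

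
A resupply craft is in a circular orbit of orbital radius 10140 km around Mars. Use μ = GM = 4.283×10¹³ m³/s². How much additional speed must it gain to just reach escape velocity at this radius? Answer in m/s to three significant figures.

Δv ≈ 851 m/s

r = 10140 km = 1.014×10⁷ m.
Circular speed v_c = √(μ/r) = 2055 m/s.
Escape speed v_esc = √(2μ/r) = √2 × v_c = 2906 m/s.
Δv = v_esc − v_c = 851.3 m/s.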